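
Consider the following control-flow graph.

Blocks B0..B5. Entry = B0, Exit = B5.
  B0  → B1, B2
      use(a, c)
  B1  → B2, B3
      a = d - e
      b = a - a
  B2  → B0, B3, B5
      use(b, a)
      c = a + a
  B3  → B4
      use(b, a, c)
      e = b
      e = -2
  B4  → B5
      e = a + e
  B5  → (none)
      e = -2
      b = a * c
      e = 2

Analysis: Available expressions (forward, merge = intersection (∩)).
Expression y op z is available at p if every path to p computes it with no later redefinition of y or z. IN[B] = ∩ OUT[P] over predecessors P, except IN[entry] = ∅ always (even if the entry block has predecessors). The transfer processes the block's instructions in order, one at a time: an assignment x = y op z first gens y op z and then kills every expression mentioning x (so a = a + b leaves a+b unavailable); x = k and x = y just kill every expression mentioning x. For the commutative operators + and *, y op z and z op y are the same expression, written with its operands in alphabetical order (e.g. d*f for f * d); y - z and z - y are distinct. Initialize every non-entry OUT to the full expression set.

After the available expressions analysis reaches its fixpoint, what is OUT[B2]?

Answer: {a+a}

Derivation:
Converged values:
  B0:   IN={}   OUT={}
  B1:   IN={}   OUT={a-a, d-e}
  B2:   IN={}   OUT={a+a}
  B3:   IN={}   OUT={}
  B4:   IN={}   OUT={}
  B5:   IN={}   OUT={a*c}

Merge at B2: IN[B2] = OUT[B0] ∩ OUT[B1] = {}
Applying B2's transfer function to that IN value gives OUT[B2] (row B2 above).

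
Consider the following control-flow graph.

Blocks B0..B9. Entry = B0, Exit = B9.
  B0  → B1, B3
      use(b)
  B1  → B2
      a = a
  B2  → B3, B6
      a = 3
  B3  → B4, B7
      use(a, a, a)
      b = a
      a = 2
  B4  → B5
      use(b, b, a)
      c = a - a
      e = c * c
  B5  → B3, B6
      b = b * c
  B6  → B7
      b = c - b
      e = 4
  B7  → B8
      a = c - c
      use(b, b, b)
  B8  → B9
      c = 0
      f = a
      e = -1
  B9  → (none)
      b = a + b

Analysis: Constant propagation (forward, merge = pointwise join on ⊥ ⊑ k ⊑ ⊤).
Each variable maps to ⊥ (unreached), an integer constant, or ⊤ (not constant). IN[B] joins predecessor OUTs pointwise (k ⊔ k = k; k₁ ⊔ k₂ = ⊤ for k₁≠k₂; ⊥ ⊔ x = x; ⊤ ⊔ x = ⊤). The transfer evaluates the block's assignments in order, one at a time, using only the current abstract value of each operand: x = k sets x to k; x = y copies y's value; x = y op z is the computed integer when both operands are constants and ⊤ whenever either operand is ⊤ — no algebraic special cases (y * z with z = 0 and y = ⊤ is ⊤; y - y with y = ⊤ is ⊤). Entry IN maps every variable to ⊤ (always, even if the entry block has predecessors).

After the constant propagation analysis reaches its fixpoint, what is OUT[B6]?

Per-block solution:
  B0: | IN=(all ⊤) | OUT=(all ⊤)
  B1: | IN=(all ⊤) | OUT=(all ⊤)
  B2: | IN=(all ⊤) | OUT={a:3; rest ⊤}
  B3: | IN=(all ⊤) | OUT={a:2; rest ⊤}
  B4: | IN={a:2; rest ⊤} | OUT={a:2, c:0, e:0; rest ⊤}
  B5: | IN={a:2, c:0, e:0; rest ⊤} | OUT={a:2, c:0, e:0; rest ⊤}
  B6: | IN=(all ⊤) | OUT={e:4; rest ⊤}
  B7: | IN=(all ⊤) | OUT=(all ⊤)
  B8: | IN=(all ⊤) | OUT={c:0, e:-1; rest ⊤}
  B9: | IN={c:0, e:-1; rest ⊤} | OUT={c:0, e:-1; rest ⊤}

Merge at B6: IN[B6] = OUT[B2] ⊔ OUT[B5] = {a: ⊤, b: ⊤, c: ⊤, d: ⊤, e: ⊤, f: ⊤}
Applying B6's transfer function to that IN value gives OUT[B6] (row B6 above).

Answer: {a: ⊤, b: ⊤, c: ⊤, d: ⊤, e: 4, f: ⊤}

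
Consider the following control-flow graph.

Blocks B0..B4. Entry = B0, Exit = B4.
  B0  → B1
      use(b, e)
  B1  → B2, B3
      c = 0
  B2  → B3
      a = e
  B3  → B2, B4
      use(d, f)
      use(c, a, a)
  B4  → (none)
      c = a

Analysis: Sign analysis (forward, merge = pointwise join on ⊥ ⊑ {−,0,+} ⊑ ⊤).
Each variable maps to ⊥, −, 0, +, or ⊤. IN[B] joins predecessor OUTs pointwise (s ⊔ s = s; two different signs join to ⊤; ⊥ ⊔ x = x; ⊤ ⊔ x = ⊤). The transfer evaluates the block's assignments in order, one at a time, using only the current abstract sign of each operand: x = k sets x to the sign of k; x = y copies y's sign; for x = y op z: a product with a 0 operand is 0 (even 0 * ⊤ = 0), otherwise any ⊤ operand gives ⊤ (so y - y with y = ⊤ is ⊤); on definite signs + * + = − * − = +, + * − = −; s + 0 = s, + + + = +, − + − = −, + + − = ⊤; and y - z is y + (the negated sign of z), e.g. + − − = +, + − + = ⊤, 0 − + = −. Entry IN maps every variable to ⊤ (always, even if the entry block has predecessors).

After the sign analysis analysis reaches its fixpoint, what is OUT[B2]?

Answer: {a: ⊤, b: ⊤, c: 0, d: ⊤, e: ⊤, f: ⊤}

Trace:
Converged values:
  B0:  IN=(all ⊤)  OUT=(all ⊤)
  B1:  IN=(all ⊤)  OUT={c:0; rest ⊤}
  B2:  IN={c:0; rest ⊤}  OUT={c:0; rest ⊤}
  B3:  IN={c:0; rest ⊤}  OUT={c:0; rest ⊤}
  B4:  IN={c:0; rest ⊤}  OUT=(all ⊤)

Merge at B2: IN[B2] = OUT[B1] ⊔ OUT[B3] = {a: ⊤, b: ⊤, c: 0, d: ⊤, e: ⊤, f: ⊤}
Applying B2's transfer function to that IN value gives OUT[B2] (row B2 above).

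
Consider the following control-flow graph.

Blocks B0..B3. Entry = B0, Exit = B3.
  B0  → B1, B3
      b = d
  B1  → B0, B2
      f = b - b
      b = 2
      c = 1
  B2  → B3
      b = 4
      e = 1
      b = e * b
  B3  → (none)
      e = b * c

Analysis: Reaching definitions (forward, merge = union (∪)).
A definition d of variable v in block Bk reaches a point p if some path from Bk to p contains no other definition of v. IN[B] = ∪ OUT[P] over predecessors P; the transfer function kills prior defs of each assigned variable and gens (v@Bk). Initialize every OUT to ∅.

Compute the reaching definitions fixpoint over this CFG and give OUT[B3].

Answer: {b@B0, b@B2, c@B1, e@B3, f@B1}

Derivation:
Fixpoint table:
  B0:  IN={b@B1, c@B1, f@B1}  OUT={b@B0, c@B1, f@B1}
  B1:  IN={b@B0, c@B1, f@B1}  OUT={b@B1, c@B1, f@B1}
  B2:  IN={b@B1, c@B1, f@B1}  OUT={b@B2, c@B1, e@B2, f@B1}
  B3:  IN={b@B0, b@B2, c@B1, e@B2, f@B1}  OUT={b@B0, b@B2, c@B1, e@B3, f@B1}

Merge at B3: IN[B3] = OUT[B0] ⊔ OUT[B2] = {b@B0, b@B2, c@B1, e@B2, f@B1}
Applying B3's transfer function to that IN value gives OUT[B3] (row B3 above).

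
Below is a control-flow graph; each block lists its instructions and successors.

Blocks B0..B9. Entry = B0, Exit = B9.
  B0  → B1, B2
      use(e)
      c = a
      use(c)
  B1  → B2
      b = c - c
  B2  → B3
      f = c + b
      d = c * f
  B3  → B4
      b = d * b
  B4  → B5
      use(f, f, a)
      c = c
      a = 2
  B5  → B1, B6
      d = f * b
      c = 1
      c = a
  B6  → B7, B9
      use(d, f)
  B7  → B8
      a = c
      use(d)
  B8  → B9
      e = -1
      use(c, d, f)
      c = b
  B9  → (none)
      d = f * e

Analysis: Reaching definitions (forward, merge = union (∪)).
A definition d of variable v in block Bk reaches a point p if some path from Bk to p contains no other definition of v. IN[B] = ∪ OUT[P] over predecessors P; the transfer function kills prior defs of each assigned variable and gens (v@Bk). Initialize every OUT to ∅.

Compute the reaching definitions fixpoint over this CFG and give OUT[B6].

Answer: {a@B4, b@B3, c@B5, d@B5, f@B2}

Derivation:
Converged values:
  B0:  IN={}  OUT={c@B0}
  B1:  IN={a@B4, b@B3, c@B0, c@B5, d@B5, f@B2}  OUT={a@B4, b@B1, c@B0, c@B5, d@B5, f@B2}
  B2:  IN={a@B4, b@B1, c@B0, c@B5, d@B5, f@B2}  OUT={a@B4, b@B1, c@B0, c@B5, d@B2, f@B2}
  B3:  IN={a@B4, b@B1, c@B0, c@B5, d@B2, f@B2}  OUT={a@B4, b@B3, c@B0, c@B5, d@B2, f@B2}
  B4:  IN={a@B4, b@B3, c@B0, c@B5, d@B2, f@B2}  OUT={a@B4, b@B3, c@B4, d@B2, f@B2}
  B5:  IN={a@B4, b@B3, c@B4, d@B2, f@B2}  OUT={a@B4, b@B3, c@B5, d@B5, f@B2}
  B6:  IN={a@B4, b@B3, c@B5, d@B5, f@B2}  OUT={a@B4, b@B3, c@B5, d@B5, f@B2}
  B7:  IN={a@B4, b@B3, c@B5, d@B5, f@B2}  OUT={a@B7, b@B3, c@B5, d@B5, f@B2}
  B8:  IN={a@B7, b@B3, c@B5, d@B5, f@B2}  OUT={a@B7, b@B3, c@B8, d@B5, e@B8, f@B2}
  B9:  IN={a@B4, a@B7, b@B3, c@B5, c@B8, d@B5, e@B8, f@B2}  OUT={a@B4, a@B7, b@B3, c@B5, c@B8, d@B9, e@B8, f@B2}

Merge at B6: IN[B6] = OUT[B5] = {a@B4, b@B3, c@B5, d@B5, f@B2}
Applying B6's transfer function to that IN value gives OUT[B6] (row B6 above).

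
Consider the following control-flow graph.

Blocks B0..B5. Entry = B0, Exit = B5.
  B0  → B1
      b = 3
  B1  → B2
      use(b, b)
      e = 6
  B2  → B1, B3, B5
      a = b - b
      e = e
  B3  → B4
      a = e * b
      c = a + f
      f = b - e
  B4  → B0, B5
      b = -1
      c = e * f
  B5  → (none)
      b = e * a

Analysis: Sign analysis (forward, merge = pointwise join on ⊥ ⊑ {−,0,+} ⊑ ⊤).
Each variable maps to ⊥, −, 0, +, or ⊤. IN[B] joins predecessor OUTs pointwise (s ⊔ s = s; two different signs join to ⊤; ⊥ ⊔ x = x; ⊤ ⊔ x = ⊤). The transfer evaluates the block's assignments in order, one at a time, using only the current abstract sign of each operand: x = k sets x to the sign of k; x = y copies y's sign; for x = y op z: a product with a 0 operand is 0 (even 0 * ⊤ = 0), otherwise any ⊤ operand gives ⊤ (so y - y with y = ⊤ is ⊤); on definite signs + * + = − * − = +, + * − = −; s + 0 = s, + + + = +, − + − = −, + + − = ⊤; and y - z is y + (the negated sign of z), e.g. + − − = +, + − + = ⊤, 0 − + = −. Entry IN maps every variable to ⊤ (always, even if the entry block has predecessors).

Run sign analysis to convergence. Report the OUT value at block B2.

Converged values:
  B0: | IN=(all ⊤) | OUT={b:+; rest ⊤}
  B1: | IN={b:+; rest ⊤} | OUT={b:+, e:+; rest ⊤}
  B2: | IN={b:+, e:+; rest ⊤} | OUT={b:+, e:+; rest ⊤}
  B3: | IN={b:+, e:+; rest ⊤} | OUT={a:+, b:+, e:+; rest ⊤}
  B4: | IN={a:+, b:+, e:+; rest ⊤} | OUT={a:+, b:-, e:+; rest ⊤}
  B5: | IN={e:+; rest ⊤} | OUT={e:+; rest ⊤}

Merge at B2: IN[B2] = OUT[B1] = {a: ⊤, b: +, c: ⊤, d: ⊤, e: +, f: ⊤}
Applying B2's transfer function to that IN value gives OUT[B2] (row B2 above).

Answer: {a: ⊤, b: +, c: ⊤, d: ⊤, e: +, f: ⊤}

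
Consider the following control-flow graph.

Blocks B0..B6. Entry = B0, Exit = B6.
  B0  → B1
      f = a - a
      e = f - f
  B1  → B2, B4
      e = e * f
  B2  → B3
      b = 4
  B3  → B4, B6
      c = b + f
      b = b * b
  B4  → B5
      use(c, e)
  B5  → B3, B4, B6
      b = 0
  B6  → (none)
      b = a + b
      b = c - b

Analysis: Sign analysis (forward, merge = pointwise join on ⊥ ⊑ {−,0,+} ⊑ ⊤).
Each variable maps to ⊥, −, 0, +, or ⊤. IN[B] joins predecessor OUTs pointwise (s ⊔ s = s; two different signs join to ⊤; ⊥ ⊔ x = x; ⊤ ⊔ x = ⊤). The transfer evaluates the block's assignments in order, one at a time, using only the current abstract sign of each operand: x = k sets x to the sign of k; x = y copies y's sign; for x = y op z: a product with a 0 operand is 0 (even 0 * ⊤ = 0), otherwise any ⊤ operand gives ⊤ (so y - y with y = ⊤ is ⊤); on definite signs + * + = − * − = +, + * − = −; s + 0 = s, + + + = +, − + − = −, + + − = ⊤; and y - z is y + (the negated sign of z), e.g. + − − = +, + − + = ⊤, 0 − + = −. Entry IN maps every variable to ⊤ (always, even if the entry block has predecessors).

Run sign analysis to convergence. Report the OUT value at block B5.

Answer: {a: ⊤, b: 0, c: ⊤, d: ⊤, e: ⊤, f: ⊤}

Working:
Converged values:
  B0: | IN=(all ⊤) | OUT=(all ⊤)
  B1: | IN=(all ⊤) | OUT=(all ⊤)
  B2: | IN=(all ⊤) | OUT={b:+; rest ⊤}
  B3: | IN=(all ⊤) | OUT=(all ⊤)
  B4: | IN=(all ⊤) | OUT=(all ⊤)
  B5: | IN=(all ⊤) | OUT={b:0; rest ⊤}
  B6: | IN=(all ⊤) | OUT=(all ⊤)

Merge at B5: IN[B5] = OUT[B4] = {a: ⊤, b: ⊤, c: ⊤, d: ⊤, e: ⊤, f: ⊤}
Applying B5's transfer function to that IN value gives OUT[B5] (row B5 above).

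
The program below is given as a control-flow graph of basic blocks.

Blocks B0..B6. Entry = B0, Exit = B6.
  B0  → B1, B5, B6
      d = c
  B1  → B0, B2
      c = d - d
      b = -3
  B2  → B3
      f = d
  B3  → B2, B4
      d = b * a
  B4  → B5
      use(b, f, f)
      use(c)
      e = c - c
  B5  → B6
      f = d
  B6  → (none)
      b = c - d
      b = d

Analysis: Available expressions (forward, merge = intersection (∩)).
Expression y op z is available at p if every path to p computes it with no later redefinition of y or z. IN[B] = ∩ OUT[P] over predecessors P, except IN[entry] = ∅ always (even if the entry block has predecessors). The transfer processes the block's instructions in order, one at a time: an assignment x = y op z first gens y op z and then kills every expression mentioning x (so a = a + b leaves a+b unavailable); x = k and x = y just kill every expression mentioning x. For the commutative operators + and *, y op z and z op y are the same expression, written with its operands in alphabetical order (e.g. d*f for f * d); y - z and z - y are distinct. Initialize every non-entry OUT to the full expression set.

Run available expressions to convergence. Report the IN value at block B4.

Per-block solution:
  B0:   IN={}   OUT={}
  B1:   IN={}   OUT={d-d}
  B2:   IN={}   OUT={}
  B3:   IN={}   OUT={a*b}
  B4:   IN={a*b}   OUT={a*b, c-c}
  B5:   IN={}   OUT={}
  B6:   IN={}   OUT={c-d}

Merge at B4: IN[B4] = OUT[B3] = {a*b}

Answer: {a*b}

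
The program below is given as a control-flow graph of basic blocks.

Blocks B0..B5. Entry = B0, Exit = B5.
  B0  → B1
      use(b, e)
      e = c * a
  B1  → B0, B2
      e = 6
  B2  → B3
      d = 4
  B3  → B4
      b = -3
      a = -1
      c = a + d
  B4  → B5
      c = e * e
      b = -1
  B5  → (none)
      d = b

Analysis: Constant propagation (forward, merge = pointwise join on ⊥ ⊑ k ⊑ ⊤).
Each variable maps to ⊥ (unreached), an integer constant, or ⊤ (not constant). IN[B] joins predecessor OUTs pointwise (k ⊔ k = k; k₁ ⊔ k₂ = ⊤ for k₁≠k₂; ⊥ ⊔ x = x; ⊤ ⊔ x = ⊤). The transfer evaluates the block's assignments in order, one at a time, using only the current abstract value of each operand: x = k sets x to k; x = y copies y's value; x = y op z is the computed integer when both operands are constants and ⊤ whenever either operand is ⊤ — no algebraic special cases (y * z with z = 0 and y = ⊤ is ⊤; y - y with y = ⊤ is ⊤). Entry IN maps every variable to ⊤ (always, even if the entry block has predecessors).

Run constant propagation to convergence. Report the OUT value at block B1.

Answer: {a: ⊤, b: ⊤, c: ⊤, d: ⊤, e: 6, f: ⊤}

Trace:
Fixpoint table:
  B0: | IN=(all ⊤) | OUT=(all ⊤)
  B1: | IN=(all ⊤) | OUT={e:6; rest ⊤}
  B2: | IN={e:6; rest ⊤} | OUT={d:4, e:6; rest ⊤}
  B3: | IN={d:4, e:6; rest ⊤} | OUT={a:-1, b:-3, c:3, d:4, e:6; rest ⊤}
  B4: | IN={a:-1, b:-3, c:3, d:4, e:6; rest ⊤} | OUT={a:-1, b:-1, c:36, d:4, e:6; rest ⊤}
  B5: | IN={a:-1, b:-1, c:36, d:4, e:6; rest ⊤} | OUT={a:-1, b:-1, c:36, d:-1, e:6; rest ⊤}

Merge at B1: IN[B1] = OUT[B0] = {a: ⊤, b: ⊤, c: ⊤, d: ⊤, e: ⊤, f: ⊤}
Applying B1's transfer function to that IN value gives OUT[B1] (row B1 above).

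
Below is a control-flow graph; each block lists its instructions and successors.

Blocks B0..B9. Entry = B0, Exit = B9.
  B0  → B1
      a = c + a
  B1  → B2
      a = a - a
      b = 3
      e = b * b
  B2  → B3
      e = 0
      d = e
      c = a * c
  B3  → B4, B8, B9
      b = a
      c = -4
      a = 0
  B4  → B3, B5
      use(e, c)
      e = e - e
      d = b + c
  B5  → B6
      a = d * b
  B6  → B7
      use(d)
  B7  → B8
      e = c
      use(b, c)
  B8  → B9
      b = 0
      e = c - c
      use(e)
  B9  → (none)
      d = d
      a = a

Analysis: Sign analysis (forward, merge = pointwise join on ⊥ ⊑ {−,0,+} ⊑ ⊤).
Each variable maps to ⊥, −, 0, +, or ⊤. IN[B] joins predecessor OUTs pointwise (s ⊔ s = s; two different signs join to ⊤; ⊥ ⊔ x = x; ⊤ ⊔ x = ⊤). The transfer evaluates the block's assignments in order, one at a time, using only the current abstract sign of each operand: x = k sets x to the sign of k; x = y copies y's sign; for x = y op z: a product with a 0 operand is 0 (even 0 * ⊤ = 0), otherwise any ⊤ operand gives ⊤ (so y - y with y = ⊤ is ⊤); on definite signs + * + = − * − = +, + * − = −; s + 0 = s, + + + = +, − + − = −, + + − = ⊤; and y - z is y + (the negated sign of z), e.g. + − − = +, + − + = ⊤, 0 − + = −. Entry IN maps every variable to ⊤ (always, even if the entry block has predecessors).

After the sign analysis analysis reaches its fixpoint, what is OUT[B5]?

Per-block solution:
  B0:  IN=(all ⊤)  OUT=(all ⊤)
  B1:  IN=(all ⊤)  OUT={b:+, e:+; rest ⊤}
  B2:  IN={b:+, e:+; rest ⊤}  OUT={b:+, d:0, e:0; rest ⊤}
  B3:  IN={e:0; rest ⊤}  OUT={a:0, c:-, e:0; rest ⊤}
  B4:  IN={a:0, c:-, e:0; rest ⊤}  OUT={a:0, c:-, e:0; rest ⊤}
  B5:  IN={a:0, c:-, e:0; rest ⊤}  OUT={c:-, e:0; rest ⊤}
  B6:  IN={c:-, e:0; rest ⊤}  OUT={c:-, e:0; rest ⊤}
  B7:  IN={c:-, e:0; rest ⊤}  OUT={c:-, e:-; rest ⊤}
  B8:  IN={c:-; rest ⊤}  OUT={b:0, c:-; rest ⊤}
  B9:  IN={c:-; rest ⊤}  OUT={c:-; rest ⊤}

Merge at B5: IN[B5] = OUT[B4] = {a: 0, b: ⊤, c: -, d: ⊤, e: 0, f: ⊤}
Applying B5's transfer function to that IN value gives OUT[B5] (row B5 above).

Answer: {a: ⊤, b: ⊤, c: -, d: ⊤, e: 0, f: ⊤}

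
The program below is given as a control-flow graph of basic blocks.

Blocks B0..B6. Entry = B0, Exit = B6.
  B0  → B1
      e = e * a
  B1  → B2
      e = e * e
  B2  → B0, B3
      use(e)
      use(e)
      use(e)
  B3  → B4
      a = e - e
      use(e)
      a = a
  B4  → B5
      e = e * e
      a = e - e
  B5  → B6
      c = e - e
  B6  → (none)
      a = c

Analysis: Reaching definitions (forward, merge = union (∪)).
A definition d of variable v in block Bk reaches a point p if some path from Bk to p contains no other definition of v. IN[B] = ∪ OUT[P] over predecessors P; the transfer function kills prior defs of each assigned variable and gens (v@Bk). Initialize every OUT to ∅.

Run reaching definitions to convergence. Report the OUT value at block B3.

Answer: {a@B3, e@B1}

Derivation:
Converged values:
  B0:   IN={e@B1}   OUT={e@B0}
  B1:   IN={e@B0}   OUT={e@B1}
  B2:   IN={e@B1}   OUT={e@B1}
  B3:   IN={e@B1}   OUT={a@B3, e@B1}
  B4:   IN={a@B3, e@B1}   OUT={a@B4, e@B4}
  B5:   IN={a@B4, e@B4}   OUT={a@B4, c@B5, e@B4}
  B6:   IN={a@B4, c@B5, e@B4}   OUT={a@B6, c@B5, e@B4}

Merge at B3: IN[B3] = OUT[B2] = {e@B1}
Applying B3's transfer function to that IN value gives OUT[B3] (row B3 above).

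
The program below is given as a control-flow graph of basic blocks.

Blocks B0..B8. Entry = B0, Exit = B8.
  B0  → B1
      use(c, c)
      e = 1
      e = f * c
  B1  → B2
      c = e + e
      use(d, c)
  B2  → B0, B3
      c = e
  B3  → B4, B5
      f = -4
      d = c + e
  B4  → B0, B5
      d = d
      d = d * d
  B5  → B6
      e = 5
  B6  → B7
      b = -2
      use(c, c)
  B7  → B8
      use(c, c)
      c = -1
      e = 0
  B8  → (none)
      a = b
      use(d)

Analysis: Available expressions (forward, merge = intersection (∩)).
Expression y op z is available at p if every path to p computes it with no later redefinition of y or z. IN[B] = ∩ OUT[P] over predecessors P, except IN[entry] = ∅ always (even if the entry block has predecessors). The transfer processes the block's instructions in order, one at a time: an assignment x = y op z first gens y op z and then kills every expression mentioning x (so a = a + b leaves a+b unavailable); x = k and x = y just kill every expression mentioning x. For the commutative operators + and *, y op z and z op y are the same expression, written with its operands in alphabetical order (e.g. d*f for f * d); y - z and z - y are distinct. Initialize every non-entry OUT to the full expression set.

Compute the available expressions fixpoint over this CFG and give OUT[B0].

Answer: {c*f}

Derivation:
Per-block solution:
  B0: | IN={} | OUT={c*f}
  B1: | IN={c*f} | OUT={e+e}
  B2: | IN={e+e} | OUT={e+e}
  B3: | IN={e+e} | OUT={c+e, e+e}
  B4: | IN={c+e, e+e} | OUT={c+e, e+e}
  B5: | IN={c+e, e+e} | OUT={}
  B6: | IN={} | OUT={}
  B7: | IN={} | OUT={}
  B8: | IN={} | OUT={}

Merge at B0 (entry node, so the boundary value {} is joined with the incoming edge(s)): IN[B0] = {} ∩ OUT[B2] ∩ OUT[B4] = {}
Applying B0's transfer function to that IN value gives OUT[B0] (row B0 above).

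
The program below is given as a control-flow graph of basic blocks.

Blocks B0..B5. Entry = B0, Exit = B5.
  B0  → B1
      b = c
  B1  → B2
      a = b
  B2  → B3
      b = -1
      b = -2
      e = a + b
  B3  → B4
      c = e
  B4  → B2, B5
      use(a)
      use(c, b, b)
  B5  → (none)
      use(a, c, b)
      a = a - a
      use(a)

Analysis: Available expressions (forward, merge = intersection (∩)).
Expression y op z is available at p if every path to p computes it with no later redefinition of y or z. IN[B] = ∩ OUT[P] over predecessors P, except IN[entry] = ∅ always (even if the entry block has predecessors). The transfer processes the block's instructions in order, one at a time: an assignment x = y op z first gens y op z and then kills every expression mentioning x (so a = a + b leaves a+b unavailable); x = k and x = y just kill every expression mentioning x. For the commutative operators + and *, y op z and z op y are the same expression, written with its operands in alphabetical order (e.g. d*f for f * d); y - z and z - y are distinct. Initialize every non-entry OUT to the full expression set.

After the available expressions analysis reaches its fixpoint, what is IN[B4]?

Converged values:
  B0:   IN={}   OUT={}
  B1:   IN={}   OUT={}
  B2:   IN={}   OUT={a+b}
  B3:   IN={a+b}   OUT={a+b}
  B4:   IN={a+b}   OUT={a+b}
  B5:   IN={a+b}   OUT={}

Merge at B4: IN[B4] = OUT[B3] = {a+b}

Answer: {a+b}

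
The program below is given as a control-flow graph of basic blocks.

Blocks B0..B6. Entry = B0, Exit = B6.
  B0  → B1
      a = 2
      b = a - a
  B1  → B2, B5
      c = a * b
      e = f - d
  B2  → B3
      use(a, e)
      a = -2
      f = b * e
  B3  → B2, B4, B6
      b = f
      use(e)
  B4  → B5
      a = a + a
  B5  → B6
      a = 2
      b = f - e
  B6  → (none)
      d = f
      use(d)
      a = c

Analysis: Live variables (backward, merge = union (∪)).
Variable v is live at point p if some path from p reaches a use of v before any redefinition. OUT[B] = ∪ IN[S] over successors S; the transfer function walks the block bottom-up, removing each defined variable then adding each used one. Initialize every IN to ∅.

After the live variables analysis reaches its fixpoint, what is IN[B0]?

Answer: {d, f}

Trace:
Converged values:
  B0:   IN={d, f}   OUT={a, b, d, f}
  B1:   IN={a, b, d, f}   OUT={a, b, c, e, f}
  B2:   IN={a, b, c, e}   OUT={a, c, e, f}
  B3:   IN={a, c, e, f}   OUT={a, b, c, e, f}
  B4:   IN={a, c, e, f}   OUT={c, e, f}
  B5:   IN={c, e, f}   OUT={c, f}
  B6:   IN={c, f}   OUT={}

Merge at B0: OUT[B0] = IN[B1] = {a, b, d, f}
Applying B0's transfer function to that OUT value gives IN[B0] (row B0 above).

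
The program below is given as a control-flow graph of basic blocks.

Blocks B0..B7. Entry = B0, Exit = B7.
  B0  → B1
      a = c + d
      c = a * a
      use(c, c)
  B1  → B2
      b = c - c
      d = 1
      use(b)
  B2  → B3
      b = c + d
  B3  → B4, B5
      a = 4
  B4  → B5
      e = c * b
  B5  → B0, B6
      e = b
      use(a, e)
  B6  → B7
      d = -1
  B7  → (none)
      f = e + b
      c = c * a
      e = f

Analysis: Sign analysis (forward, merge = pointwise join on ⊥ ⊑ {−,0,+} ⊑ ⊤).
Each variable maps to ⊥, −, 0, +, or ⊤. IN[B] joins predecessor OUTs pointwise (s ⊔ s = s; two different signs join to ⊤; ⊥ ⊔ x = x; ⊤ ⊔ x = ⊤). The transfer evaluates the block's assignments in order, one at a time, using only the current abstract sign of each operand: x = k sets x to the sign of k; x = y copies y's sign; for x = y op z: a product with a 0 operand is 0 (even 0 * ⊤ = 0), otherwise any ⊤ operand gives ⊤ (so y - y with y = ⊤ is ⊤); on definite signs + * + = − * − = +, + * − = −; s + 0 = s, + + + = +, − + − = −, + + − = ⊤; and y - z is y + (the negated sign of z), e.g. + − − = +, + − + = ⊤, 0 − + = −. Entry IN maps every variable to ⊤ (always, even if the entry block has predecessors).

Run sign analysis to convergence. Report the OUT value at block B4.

Answer: {a: +, b: ⊤, c: ⊤, d: +, e: ⊤, f: ⊤}

Derivation:
Fixpoint table:
  B0:   IN=(all ⊤)   OUT=(all ⊤)
  B1:   IN=(all ⊤)   OUT={d:+; rest ⊤}
  B2:   IN={d:+; rest ⊤}   OUT={d:+; rest ⊤}
  B3:   IN={d:+; rest ⊤}   OUT={a:+, d:+; rest ⊤}
  B4:   IN={a:+, d:+; rest ⊤}   OUT={a:+, d:+; rest ⊤}
  B5:   IN={a:+, d:+; rest ⊤}   OUT={a:+, d:+; rest ⊤}
  B6:   IN={a:+, d:+; rest ⊤}   OUT={a:+, d:-; rest ⊤}
  B7:   IN={a:+, d:-; rest ⊤}   OUT={a:+, d:-; rest ⊤}

Merge at B4: IN[B4] = OUT[B3] = {a: +, b: ⊤, c: ⊤, d: +, e: ⊤, f: ⊤}
Applying B4's transfer function to that IN value gives OUT[B4] (row B4 above).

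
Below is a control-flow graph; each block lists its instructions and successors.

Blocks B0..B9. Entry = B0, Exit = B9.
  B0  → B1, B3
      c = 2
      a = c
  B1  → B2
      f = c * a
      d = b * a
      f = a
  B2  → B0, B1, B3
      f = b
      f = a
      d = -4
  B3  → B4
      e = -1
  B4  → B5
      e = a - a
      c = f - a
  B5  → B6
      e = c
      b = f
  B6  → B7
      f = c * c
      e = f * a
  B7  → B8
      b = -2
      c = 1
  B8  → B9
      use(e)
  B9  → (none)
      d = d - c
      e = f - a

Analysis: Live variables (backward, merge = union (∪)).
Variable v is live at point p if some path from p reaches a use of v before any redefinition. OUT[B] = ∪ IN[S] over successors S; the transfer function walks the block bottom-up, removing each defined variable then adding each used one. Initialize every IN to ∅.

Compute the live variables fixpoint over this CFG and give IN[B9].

Converged values:
  B0: | IN={b, d, f} | OUT={a, b, c, d, f}
  B1: | IN={a, b, c} | OUT={a, b, c}
  B2: | IN={a, b, c} | OUT={a, b, c, d, f}
  B3: | IN={a, d, f} | OUT={a, d, f}
  B4: | IN={a, d, f} | OUT={a, c, d, f}
  B5: | IN={a, c, d, f} | OUT={a, c, d}
  B6: | IN={a, c, d} | OUT={a, d, e, f}
  B7: | IN={a, d, e, f} | OUT={a, c, d, e, f}
  B8: | IN={a, c, d, e, f} | OUT={a, c, d, f}
  B9: | IN={a, c, d, f} | OUT={}

B9 is the boundary node: OUT[B9] = {}
Applying B9's transfer function to that OUT value gives IN[B9] (row B9 above).

Answer: {a, c, d, f}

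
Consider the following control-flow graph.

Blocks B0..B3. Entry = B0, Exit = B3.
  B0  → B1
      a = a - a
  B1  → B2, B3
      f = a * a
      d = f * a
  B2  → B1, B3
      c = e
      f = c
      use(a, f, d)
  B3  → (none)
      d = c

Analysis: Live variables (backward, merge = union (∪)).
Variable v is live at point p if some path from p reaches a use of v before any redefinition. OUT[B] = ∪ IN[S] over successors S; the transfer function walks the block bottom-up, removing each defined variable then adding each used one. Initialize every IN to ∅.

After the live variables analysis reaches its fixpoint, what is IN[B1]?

Answer: {a, c, e}

Derivation:
Converged values:
  B0: | IN={a, c, e} | OUT={a, c, e}
  B1: | IN={a, c, e} | OUT={a, c, d, e}
  B2: | IN={a, d, e} | OUT={a, c, e}
  B3: | IN={c} | OUT={}

Merge at B1: OUT[B1] = IN[B2] ⊔ IN[B3] = {a, c, d, e}
Applying B1's transfer function to that OUT value gives IN[B1] (row B1 above).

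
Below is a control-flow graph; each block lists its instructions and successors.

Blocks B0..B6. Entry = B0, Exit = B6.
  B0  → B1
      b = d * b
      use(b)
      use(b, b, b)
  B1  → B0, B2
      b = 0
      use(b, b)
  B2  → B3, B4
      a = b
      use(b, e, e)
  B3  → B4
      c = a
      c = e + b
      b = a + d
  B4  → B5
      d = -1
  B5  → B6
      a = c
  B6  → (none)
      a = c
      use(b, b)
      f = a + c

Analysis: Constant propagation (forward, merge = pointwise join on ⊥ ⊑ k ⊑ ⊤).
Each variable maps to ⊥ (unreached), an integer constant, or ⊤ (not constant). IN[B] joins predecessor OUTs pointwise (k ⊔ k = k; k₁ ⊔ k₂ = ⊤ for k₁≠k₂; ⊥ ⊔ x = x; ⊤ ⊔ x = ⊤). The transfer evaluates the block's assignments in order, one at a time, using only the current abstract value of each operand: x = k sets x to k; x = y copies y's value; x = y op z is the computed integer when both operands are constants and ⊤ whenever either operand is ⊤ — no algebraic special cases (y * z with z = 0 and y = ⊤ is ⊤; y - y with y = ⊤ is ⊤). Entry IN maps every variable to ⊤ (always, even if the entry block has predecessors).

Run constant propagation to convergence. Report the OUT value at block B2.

Answer: {a: 0, b: 0, c: ⊤, d: ⊤, e: ⊤, f: ⊤}

Derivation:
Fixpoint table:
  B0: | IN=(all ⊤) | OUT=(all ⊤)
  B1: | IN=(all ⊤) | OUT={b:0; rest ⊤}
  B2: | IN={b:0; rest ⊤} | OUT={a:0, b:0; rest ⊤}
  B3: | IN={a:0, b:0; rest ⊤} | OUT={a:0; rest ⊤}
  B4: | IN={a:0; rest ⊤} | OUT={a:0, d:-1; rest ⊤}
  B5: | IN={a:0, d:-1; rest ⊤} | OUT={d:-1; rest ⊤}
  B6: | IN={d:-1; rest ⊤} | OUT={d:-1; rest ⊤}

Merge at B2: IN[B2] = OUT[B1] = {a: ⊤, b: 0, c: ⊤, d: ⊤, e: ⊤, f: ⊤}
Applying B2's transfer function to that IN value gives OUT[B2] (row B2 above).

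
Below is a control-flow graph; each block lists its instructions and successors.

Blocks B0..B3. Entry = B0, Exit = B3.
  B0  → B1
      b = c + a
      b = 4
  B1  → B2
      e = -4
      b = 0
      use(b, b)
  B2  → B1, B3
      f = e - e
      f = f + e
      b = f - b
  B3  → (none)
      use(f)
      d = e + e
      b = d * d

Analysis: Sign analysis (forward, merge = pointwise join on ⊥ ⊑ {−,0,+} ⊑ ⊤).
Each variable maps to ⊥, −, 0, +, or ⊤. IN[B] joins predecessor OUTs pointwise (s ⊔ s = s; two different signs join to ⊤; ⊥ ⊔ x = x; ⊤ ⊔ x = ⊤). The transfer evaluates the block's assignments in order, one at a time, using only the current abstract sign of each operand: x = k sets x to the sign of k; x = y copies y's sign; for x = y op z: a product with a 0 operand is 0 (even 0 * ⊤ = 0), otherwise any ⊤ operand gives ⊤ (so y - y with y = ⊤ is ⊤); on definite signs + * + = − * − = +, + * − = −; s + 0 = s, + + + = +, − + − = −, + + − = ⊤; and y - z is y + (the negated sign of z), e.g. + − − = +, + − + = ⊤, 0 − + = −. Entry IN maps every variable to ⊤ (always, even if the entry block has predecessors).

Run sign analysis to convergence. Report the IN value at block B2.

Converged values:
  B0:  IN=(all ⊤)  OUT={b:+; rest ⊤}
  B1:  IN=(all ⊤)  OUT={b:0, e:-; rest ⊤}
  B2:  IN={b:0, e:-; rest ⊤}  OUT={e:-; rest ⊤}
  B3:  IN={e:-; rest ⊤}  OUT={b:+, d:-, e:-; rest ⊤}

Merge at B2: IN[B2] = OUT[B1] = {a: ⊤, b: 0, c: ⊤, d: ⊤, e: -, f: ⊤}

Answer: {a: ⊤, b: 0, c: ⊤, d: ⊤, e: -, f: ⊤}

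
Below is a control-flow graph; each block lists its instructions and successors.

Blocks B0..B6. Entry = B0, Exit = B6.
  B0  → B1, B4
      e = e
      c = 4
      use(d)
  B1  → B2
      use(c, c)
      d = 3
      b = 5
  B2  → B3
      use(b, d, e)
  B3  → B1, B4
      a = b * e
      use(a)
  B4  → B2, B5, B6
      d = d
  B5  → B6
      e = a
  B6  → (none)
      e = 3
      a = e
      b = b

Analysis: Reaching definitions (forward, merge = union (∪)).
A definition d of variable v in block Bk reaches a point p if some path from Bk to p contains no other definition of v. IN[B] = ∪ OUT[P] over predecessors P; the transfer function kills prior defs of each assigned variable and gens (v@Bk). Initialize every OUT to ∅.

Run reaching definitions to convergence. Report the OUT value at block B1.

Answer: {a@B3, b@B1, c@B0, d@B1, e@B0}

Derivation:
Fixpoint table:
  B0:  IN={}  OUT={c@B0, e@B0}
  B1:  IN={a@B3, b@B1, c@B0, d@B1, d@B4, e@B0}  OUT={a@B3, b@B1, c@B0, d@B1, e@B0}
  B2:  IN={a@B3, b@B1, c@B0, d@B1, d@B4, e@B0}  OUT={a@B3, b@B1, c@B0, d@B1, d@B4, e@B0}
  B3:  IN={a@B3, b@B1, c@B0, d@B1, d@B4, e@B0}  OUT={a@B3, b@B1, c@B0, d@B1, d@B4, e@B0}
  B4:  IN={a@B3, b@B1, c@B0, d@B1, d@B4, e@B0}  OUT={a@B3, b@B1, c@B0, d@B4, e@B0}
  B5:  IN={a@B3, b@B1, c@B0, d@B4, e@B0}  OUT={a@B3, b@B1, c@B0, d@B4, e@B5}
  B6:  IN={a@B3, b@B1, c@B0, d@B4, e@B0, e@B5}  OUT={a@B6, b@B6, c@B0, d@B4, e@B6}

Merge at B1: IN[B1] = OUT[B0] ⊔ OUT[B3] = {a@B3, b@B1, c@B0, d@B1, d@B4, e@B0}
Applying B1's transfer function to that IN value gives OUT[B1] (row B1 above).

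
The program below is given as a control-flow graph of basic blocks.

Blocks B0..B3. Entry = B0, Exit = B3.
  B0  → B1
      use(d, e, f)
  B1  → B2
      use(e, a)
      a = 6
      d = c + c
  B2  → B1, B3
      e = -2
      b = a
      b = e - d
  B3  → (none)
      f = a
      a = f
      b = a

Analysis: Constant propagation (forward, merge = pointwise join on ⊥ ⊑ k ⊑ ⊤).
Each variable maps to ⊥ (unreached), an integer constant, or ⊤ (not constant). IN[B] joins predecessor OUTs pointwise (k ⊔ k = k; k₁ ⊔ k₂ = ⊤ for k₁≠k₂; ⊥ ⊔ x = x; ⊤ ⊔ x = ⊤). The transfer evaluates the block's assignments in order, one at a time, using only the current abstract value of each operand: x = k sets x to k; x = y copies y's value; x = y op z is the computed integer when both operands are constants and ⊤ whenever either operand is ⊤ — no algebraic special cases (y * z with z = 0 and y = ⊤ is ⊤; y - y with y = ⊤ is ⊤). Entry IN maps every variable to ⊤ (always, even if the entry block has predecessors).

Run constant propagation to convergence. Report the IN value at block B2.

Converged values:
  B0:  IN=(all ⊤)  OUT=(all ⊤)
  B1:  IN=(all ⊤)  OUT={a:6; rest ⊤}
  B2:  IN={a:6; rest ⊤}  OUT={a:6, e:-2; rest ⊤}
  B3:  IN={a:6, e:-2; rest ⊤}  OUT={a:6, b:6, e:-2, f:6; rest ⊤}

Merge at B2: IN[B2] = OUT[B1] = {a: 6, b: ⊤, c: ⊤, d: ⊤, e: ⊤, f: ⊤}

Answer: {a: 6, b: ⊤, c: ⊤, d: ⊤, e: ⊤, f: ⊤}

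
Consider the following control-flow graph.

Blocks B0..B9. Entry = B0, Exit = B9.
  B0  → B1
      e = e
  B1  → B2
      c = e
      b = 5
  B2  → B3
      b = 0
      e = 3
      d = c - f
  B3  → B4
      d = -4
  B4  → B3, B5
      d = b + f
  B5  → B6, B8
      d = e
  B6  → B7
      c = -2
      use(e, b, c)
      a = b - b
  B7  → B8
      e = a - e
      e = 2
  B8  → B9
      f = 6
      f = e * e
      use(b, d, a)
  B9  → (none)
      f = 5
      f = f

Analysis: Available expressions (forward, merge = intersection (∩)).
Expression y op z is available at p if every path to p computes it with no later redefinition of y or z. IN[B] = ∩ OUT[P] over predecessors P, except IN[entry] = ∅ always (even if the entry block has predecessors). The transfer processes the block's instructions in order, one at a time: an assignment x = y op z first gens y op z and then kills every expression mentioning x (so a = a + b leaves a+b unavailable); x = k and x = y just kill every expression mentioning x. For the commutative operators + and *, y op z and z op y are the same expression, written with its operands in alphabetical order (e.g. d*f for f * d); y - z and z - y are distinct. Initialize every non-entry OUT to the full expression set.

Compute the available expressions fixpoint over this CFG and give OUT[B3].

Converged values:
  B0: | IN={} | OUT={}
  B1: | IN={} | OUT={}
  B2: | IN={} | OUT={c-f}
  B3: | IN={c-f} | OUT={c-f}
  B4: | IN={c-f} | OUT={b+f, c-f}
  B5: | IN={b+f, c-f} | OUT={b+f, c-f}
  B6: | IN={b+f, c-f} | OUT={b+f, b-b}
  B7: | IN={b+f, b-b} | OUT={b+f, b-b}
  B8: | IN={b+f} | OUT={e*e}
  B9: | IN={e*e} | OUT={e*e}

Merge at B3: IN[B3] = OUT[B2] ∩ OUT[B4] = {c-f}
Applying B3's transfer function to that IN value gives OUT[B3] (row B3 above).

Answer: {c-f}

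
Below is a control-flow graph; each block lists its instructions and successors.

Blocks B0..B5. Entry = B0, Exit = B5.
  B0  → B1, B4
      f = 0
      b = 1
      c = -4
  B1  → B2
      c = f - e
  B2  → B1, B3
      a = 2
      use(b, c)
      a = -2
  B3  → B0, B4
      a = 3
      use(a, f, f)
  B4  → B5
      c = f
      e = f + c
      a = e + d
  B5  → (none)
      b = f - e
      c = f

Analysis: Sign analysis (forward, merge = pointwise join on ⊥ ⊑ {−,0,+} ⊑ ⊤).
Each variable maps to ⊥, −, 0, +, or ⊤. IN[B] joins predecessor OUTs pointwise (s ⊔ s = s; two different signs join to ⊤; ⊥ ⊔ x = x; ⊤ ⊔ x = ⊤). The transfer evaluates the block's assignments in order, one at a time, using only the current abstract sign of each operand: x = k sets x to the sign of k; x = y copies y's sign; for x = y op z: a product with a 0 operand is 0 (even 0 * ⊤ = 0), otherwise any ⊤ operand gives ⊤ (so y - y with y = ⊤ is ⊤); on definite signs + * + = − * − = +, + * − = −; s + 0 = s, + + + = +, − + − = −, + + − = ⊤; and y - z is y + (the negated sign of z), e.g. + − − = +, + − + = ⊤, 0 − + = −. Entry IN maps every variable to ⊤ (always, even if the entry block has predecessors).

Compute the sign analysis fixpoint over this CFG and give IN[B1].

Answer: {a: ⊤, b: +, c: ⊤, d: ⊤, e: ⊤, f: 0}

Working:
Per-block solution:
  B0: | IN=(all ⊤) | OUT={b:+, c:-, f:0; rest ⊤}
  B1: | IN={b:+, f:0; rest ⊤} | OUT={b:+, f:0; rest ⊤}
  B2: | IN={b:+, f:0; rest ⊤} | OUT={a:-, b:+, f:0; rest ⊤}
  B3: | IN={a:-, b:+, f:0; rest ⊤} | OUT={a:+, b:+, f:0; rest ⊤}
  B4: | IN={b:+, f:0; rest ⊤} | OUT={b:+, c:0, e:0, f:0; rest ⊤}
  B5: | IN={b:+, c:0, e:0, f:0; rest ⊤} | OUT={b:0, c:0, e:0, f:0; rest ⊤}

Merge at B1: IN[B1] = OUT[B0] ⊔ OUT[B2] = {a: ⊤, b: +, c: ⊤, d: ⊤, e: ⊤, f: 0}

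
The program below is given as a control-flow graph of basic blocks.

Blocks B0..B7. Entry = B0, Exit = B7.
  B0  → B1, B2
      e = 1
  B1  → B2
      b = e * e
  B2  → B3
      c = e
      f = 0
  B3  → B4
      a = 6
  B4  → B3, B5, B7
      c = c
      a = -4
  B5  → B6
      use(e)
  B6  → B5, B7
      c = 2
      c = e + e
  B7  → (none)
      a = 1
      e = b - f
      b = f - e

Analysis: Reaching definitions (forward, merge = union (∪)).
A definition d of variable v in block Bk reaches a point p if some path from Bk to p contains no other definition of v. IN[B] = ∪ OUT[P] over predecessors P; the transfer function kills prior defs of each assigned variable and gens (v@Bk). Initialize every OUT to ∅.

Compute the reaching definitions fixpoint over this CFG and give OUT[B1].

Per-block solution:
  B0:  IN={}  OUT={e@B0}
  B1:  IN={e@B0}  OUT={b@B1, e@B0}
  B2:  IN={b@B1, e@B0}  OUT={b@B1, c@B2, e@B0, f@B2}
  B3:  IN={a@B4, b@B1, c@B2, c@B4, e@B0, f@B2}  OUT={a@B3, b@B1, c@B2, c@B4, e@B0, f@B2}
  B4:  IN={a@B3, b@B1, c@B2, c@B4, e@B0, f@B2}  OUT={a@B4, b@B1, c@B4, e@B0, f@B2}
  B5:  IN={a@B4, b@B1, c@B4, c@B6, e@B0, f@B2}  OUT={a@B4, b@B1, c@B4, c@B6, e@B0, f@B2}
  B6:  IN={a@B4, b@B1, c@B4, c@B6, e@B0, f@B2}  OUT={a@B4, b@B1, c@B6, e@B0, f@B2}
  B7:  IN={a@B4, b@B1, c@B4, c@B6, e@B0, f@B2}  OUT={a@B7, b@B7, c@B4, c@B6, e@B7, f@B2}

Merge at B1: IN[B1] = OUT[B0] = {e@B0}
Applying B1's transfer function to that IN value gives OUT[B1] (row B1 above).

Answer: {b@B1, e@B0}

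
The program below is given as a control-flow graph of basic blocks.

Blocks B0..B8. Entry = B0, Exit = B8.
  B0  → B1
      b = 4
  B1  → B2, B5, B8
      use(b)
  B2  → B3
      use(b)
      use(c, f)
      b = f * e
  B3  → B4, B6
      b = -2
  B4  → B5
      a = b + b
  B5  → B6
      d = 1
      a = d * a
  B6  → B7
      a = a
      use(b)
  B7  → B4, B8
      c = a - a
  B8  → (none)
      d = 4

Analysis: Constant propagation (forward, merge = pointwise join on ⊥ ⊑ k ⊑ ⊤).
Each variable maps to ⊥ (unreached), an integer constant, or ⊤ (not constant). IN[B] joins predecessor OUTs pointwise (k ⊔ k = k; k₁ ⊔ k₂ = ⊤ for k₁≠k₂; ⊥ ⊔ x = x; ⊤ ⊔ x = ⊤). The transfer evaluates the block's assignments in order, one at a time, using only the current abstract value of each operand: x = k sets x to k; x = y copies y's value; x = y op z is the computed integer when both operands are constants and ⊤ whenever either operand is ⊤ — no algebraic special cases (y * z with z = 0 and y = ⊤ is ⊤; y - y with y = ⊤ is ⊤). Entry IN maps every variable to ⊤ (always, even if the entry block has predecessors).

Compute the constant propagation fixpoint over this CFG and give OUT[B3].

Fixpoint table:
  B0:  IN=(all ⊤)  OUT={b:4; rest ⊤}
  B1:  IN={b:4; rest ⊤}  OUT={b:4; rest ⊤}
  B2:  IN={b:4; rest ⊤}  OUT=(all ⊤)
  B3:  IN=(all ⊤)  OUT={b:-2; rest ⊤}
  B4:  IN=(all ⊤)  OUT=(all ⊤)
  B5:  IN=(all ⊤)  OUT={d:1; rest ⊤}
  B6:  IN=(all ⊤)  OUT=(all ⊤)
  B7:  IN=(all ⊤)  OUT=(all ⊤)
  B8:  IN=(all ⊤)  OUT={d:4; rest ⊤}

Merge at B3: IN[B3] = OUT[B2] = {a: ⊤, b: ⊤, c: ⊤, d: ⊤, e: ⊤, f: ⊤}
Applying B3's transfer function to that IN value gives OUT[B3] (row B3 above).

Answer: {a: ⊤, b: -2, c: ⊤, d: ⊤, e: ⊤, f: ⊤}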